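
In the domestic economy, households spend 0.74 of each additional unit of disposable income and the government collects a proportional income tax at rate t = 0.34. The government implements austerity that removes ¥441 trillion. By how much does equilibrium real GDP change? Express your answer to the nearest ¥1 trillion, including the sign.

−¥862 trillion

Government-spending multiplier = 1/(1 − c(1−t)) = 1/(1 − 0.74×0.66) = 1/0.5116 ≈ 1.955.
ΔY = k × ΔG = (−¥441 trillion) / 0.5116 ≈ −¥862 trillion.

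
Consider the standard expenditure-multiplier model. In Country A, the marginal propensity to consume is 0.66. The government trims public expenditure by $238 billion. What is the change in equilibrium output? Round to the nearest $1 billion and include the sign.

−$700 billion

Expenditure multiplier = 1/(1 − MPC) = 1/(1 − 0.66) = 1/0.34 ≈ 2.941.
ΔY = k × ΔG = (−$238 billion) / 0.34 = −$700 billion.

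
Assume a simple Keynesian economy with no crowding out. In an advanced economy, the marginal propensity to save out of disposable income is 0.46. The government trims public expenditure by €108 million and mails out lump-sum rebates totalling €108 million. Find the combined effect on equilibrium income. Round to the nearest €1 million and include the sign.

−€108 million

MPC = 1 − MPS = 1 − 0.46 = 0.54.
Expenditure multiplier = 1/(1 − MPC) = 1/(1 − 0.54) = 1/0.46 ≈ 2.174.
ΔG contributes k·ΔG = (−€108 million) / 0.46 ≈ −€234.8 million.
ΔT of −€108 million changes first-round spending by −c·ΔT = +€58.32 million, contributing k·(−c·ΔT) = (+€58.32 million) / 0.46 ≈ +€126.8 million.
With ΔG = ΔT and no other leakages, the balanced-budget multiplier is 1, so ΔY = ΔG = −€108 million.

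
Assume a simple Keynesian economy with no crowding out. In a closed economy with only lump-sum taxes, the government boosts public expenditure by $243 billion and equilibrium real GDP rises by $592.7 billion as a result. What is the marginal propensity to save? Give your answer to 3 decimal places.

0.410

Implied spending multiplier k = ΔY/ΔG = 592.7/243 ≈ 2.4391.
Since k = 1/(1 − MPC), MPC = 1 − 1/k = 1 − ΔG/ΔY = 1 − 243/592.7 ≈ 0.590.
MPS = 1 − MPC = 0.410.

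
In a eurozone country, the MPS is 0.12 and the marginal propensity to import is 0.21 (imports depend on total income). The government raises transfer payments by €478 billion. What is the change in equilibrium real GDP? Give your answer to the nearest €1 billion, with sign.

+€1,275 billion

MPC = 1 − MPS = 1 − 0.12 = 0.88.
The transfer change shifts disposable income by +€478 billion, so first-round consumption changes by c·ΔTR = 0.88 × (+€478 billion) = +€420.64 billion.
Expenditure multiplier = 1/(1 − c + m) = 1/(1 − 0.88 + 0.21) = 1/0.33 ≈ 3.03.
The transfer multiplier is c × k ≈ 2.667, so ΔY = k × (c·ΔTR) = (+€420.64 billion) / 0.33 ≈ +€1,275 billion.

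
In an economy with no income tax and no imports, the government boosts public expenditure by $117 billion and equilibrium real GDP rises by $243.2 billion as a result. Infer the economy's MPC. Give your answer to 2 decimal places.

Implied spending multiplier k = ΔY/ΔG = 243.2/117 ≈ 2.0786.
Since k = 1/(1 − MPC), MPC = 1 − 1/k = 1 − ΔG/ΔY = 1 − 117/243.2 ≈ 0.52.

0.52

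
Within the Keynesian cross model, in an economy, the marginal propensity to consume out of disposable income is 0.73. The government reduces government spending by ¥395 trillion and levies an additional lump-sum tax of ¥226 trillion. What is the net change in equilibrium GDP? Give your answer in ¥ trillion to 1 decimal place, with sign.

Expenditure multiplier = 1/(1 − MPC) = 1/(1 − 0.73) = 1/0.27 ≈ 3.704.
ΔG contributes k·ΔG = (−¥395 trillion) / 0.27 ≈ −¥1,463 trillion.
ΔT of +¥226 trillion changes first-round spending by −c·ΔT = −¥164.98 trillion, contributing k·(−c·ΔT) = (−¥164.98 trillion) / 0.27 ≈ −¥611 trillion.
Net ΔY = k(ΔG − c·ΔT) = (−¥559.98 trillion) / 0.27 = −¥2,074 trillion.

−¥2,074.0 trillion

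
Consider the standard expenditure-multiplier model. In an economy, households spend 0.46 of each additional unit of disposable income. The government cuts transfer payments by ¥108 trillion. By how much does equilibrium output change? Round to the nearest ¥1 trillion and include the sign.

−¥92 trillion

The transfer change shifts disposable income by −¥108 trillion, so first-round consumption changes by c·ΔTR = 0.46 × (−¥108 trillion) = −¥49.68 trillion.
Expenditure multiplier = 1/(1 − MPC) = 1/(1 − 0.46) = 1/0.54 ≈ 1.852.
The transfer multiplier is c × k ≈ 0.852, so ΔY = k × (c·ΔTR) = (−¥49.68 trillion) / 0.54 = −¥92 trillion.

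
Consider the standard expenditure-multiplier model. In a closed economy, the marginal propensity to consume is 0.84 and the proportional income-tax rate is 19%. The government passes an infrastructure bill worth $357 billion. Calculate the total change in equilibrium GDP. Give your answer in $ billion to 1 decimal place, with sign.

Expenditure multiplier = 1/(1 − c(1−t)) = 1/(1 − 0.84×0.81) = 1/0.3196 ≈ 3.129.
ΔY = k × ΔG = (+$357 billion) / 0.3196 ≈ +$1,117 billion.

+$1,117.0 billion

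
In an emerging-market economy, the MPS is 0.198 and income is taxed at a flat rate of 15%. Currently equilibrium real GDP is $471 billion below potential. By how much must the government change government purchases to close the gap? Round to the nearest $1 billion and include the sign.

MPC = 1 − MPS = 1 − 0.198 = 0.802.
Spending multiplier = 1/(1 − c(1−t)) = 1/(1 − 0.802×0.85) = 1/0.3183 ≈ 3.142.
Need ΔY = +$471 billion, so ΔG = ΔY/k = (+$471 billion) × 0.3183 ≈ +$150 billion.
The government should increase government purchases by $150 billion.

+$150 billion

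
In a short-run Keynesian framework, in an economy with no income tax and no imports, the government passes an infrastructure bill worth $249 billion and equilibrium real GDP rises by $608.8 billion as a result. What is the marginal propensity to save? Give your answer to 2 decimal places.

Implied spending multiplier k = ΔY/ΔG = 608.8/249 ≈ 2.445.
Since k = 1/(1 − MPC), MPC = 1 − 1/k = 1 − ΔG/ΔY = 1 − 249/608.8 ≈ 0.59.
MPS = 1 − MPC = 0.41.

0.41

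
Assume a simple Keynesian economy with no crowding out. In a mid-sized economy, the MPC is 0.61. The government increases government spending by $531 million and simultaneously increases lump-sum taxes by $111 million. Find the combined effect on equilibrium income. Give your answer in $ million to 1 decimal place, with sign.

+$1,187.9 million

Expenditure multiplier = 1/(1 − MPC) = 1/(1 − 0.61) = 1/0.39 ≈ 2.564.
ΔG contributes k·ΔG = (+$531 million) / 0.39 ≈ +$1,361.5 million.
ΔT of +$111 million changes first-round spending by −c·ΔT = −$67.71 million, contributing k·(−c·ΔT) = (−$67.71 million) / 0.39 ≈ −$173.6 million.
Net ΔY = k(ΔG − c·ΔT) = (+$463.29 million) / 0.39 ≈ +$1,187.9 million.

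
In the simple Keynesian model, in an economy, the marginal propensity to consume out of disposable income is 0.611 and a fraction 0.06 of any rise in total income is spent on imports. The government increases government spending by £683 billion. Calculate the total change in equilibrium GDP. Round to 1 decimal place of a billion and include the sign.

+£1,521.2 billion

Spending multiplier = 1/(1 − c + m) = 1/(1 − 0.611 + 0.06) = 1/0.449 ≈ 2.227.
ΔY = k × ΔG = (+£683 billion) / 0.449 ≈ +£1,521.2 billion.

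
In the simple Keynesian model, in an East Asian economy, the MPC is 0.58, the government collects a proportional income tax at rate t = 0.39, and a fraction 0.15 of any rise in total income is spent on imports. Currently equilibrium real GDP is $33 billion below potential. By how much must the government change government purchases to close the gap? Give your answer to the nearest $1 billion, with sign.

+$26 billion

Spending multiplier = 1/(1 − c(1−t) + m) = 1/(1 − 0.58×0.61 + 0.15) = 1/0.7962 ≈ 1.256.
Need ΔY = +$33 billion, so ΔG = ΔY/k = (+$33 billion) × 0.7962 ≈ +$26 billion.
The government should increase government purchases by $26 billion.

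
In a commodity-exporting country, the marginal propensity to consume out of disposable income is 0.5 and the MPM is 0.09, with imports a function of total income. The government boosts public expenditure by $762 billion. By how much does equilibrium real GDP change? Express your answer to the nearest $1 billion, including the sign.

+$1,292 billion

Spending multiplier = 1/(1 − c + m) = 1/(1 − 0.5 + 0.09) = 1/0.59 ≈ 1.695.
ΔY = k × ΔG = (+$762 billion) / 0.59 ≈ +$1,292 billion.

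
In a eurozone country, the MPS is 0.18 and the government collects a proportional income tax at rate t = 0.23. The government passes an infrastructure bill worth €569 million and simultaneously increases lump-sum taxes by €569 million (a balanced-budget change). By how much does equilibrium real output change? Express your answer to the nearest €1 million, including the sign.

+€278 million

MPC = 1 − MPS = 1 − 0.18 = 0.82.
Expenditure multiplier = 1/(1 − c(1−t)) = 1/(1 − 0.82×0.77) = 1/0.3686 ≈ 2.713.
ΔG contributes k·ΔG = (+€569 million) / 0.3686 ≈ +€1,543.7 million.
ΔT of +€569 million changes first-round spending by −c·ΔT = −€466.58 million, contributing k·(−c·ΔT) = (−€466.58 million) / 0.3686 ≈ −€1,265.8 million.
Net ΔY = k(ΔG − c·ΔT) = (+€102.42 million) / 0.3686 ≈ +€278 million.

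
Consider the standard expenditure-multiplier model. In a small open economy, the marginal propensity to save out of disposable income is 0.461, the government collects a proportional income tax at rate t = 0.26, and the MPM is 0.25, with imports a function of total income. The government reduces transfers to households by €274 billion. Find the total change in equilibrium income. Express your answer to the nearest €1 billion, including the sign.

−€174 billion

MPC = 1 − MPS = 1 − 0.461 = 0.539.
The transfer change shifts disposable income by −€274 billion, so first-round consumption changes by c·ΔTR = 0.539 × (−€274 billion) = −€147.686 billion.
Expenditure multiplier = 1/(1 − c(1−t) + m) = 1/(1 − 0.539×0.74 + 0.25) = 1/0.85114 ≈ 1.175.
The transfer multiplier is c × k ≈ 0.633, so ΔY = k × (c·ΔTR) = (−€147.686 billion) / 0.85114 ≈ −€174 billion.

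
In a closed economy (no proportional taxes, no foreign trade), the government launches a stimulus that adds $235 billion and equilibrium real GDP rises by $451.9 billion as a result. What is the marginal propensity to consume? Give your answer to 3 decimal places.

0.480

Implied spending multiplier k = ΔY/ΔG = 451.9/235 ≈ 1.923.
Since k = 1/(1 − MPC), MPC = 1 − 1/k = 1 − ΔG/ΔY = 1 − 235/451.9 ≈ 0.480.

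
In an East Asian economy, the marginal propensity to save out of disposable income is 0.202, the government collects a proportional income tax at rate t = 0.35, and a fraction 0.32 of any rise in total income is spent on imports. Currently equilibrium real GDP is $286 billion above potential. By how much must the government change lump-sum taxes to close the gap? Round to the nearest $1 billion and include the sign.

+$287 billion

MPC = 1 − MPS = 1 − 0.202 = 0.798.
Spending multiplier = 1/(1 − c(1−t) + m) = 1/(1 − 0.798×0.65 + 0.32) = 1/0.8013 ≈ 1.248.
Tax multiplier = −c·k = −0.798/0.8013 ≈ −0.996. Need ΔY = −$286 billion, so ΔT = ΔY/(−c·k) = −(−$286 billion) × 0.8013 / 0.798 ≈ +$287 billion.
The government should raise lump-sum taxes by $287 billion.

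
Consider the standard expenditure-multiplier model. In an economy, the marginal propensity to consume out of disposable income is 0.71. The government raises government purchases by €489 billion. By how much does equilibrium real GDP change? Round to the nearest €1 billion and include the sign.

Government-spending multiplier = 1/(1 − MPC) = 1/(1 − 0.71) = 1/0.29 ≈ 3.448.
ΔY = k × ΔG = (+€489 billion) / 0.29 ≈ +€1,686 billion.

+€1,686 billion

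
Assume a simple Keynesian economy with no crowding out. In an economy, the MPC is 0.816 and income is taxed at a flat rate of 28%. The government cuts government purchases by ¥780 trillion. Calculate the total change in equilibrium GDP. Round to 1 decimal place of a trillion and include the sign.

Spending multiplier = 1/(1 − c(1−t)) = 1/(1 − 0.816×0.72) = 1/0.41248 ≈ 2.424.
ΔY = k × ΔG = (−¥780 trillion) / 0.41248 ≈ −¥1,891 trillion.

−¥1,891.0 trillion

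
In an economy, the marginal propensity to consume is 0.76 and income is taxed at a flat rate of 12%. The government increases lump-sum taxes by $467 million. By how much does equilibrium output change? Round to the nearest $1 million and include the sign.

A lump-sum tax change of +$467 million shifts disposable income by −$467 million; first-round consumption changes by −c × ΔT = −0.76 × (+$467 million) = −$354.92 million.
Expenditure multiplier = 1/(1 − c(1−t)) = 1/(1 − 0.76×0.88) = 1/0.3312 ≈ 3.019.
The tax multiplier is −c × k ≈ −2.295, so ΔY = k × (−c·ΔT) = (−$354.92 million) / 0.3312 ≈ −$1,072 million.

−$1,072 million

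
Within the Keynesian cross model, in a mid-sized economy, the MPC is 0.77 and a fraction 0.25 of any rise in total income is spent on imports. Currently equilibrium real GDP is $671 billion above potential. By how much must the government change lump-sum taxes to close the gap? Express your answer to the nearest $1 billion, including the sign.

+$418 billion

Spending multiplier = 1/(1 − c + m) = 1/(1 − 0.77 + 0.25) = 1/0.48 ≈ 2.083.
Tax multiplier = −c·k = −0.77/0.48 ≈ −1.604. Need ΔY = −$671 billion, so ΔT = ΔY/(−c·k) = −(−$671 billion) × 0.48 / 0.77 ≈ +$418 billion.
The government should raise lump-sum taxes by $418 billion.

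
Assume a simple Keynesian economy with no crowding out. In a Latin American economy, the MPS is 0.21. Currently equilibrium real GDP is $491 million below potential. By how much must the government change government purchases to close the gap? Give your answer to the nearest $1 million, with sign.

MPC = 1 − MPS = 1 − 0.21 = 0.79.
Spending multiplier = 1/(1 − MPC) = 1/(1 − 0.79) = 1/0.21 ≈ 4.762.
Need ΔY = +$491 million, so ΔG = ΔY/k = (+$491 million) × 0.21 ≈ +$103 million.
The government should increase government purchases by $103 million.

+$103 million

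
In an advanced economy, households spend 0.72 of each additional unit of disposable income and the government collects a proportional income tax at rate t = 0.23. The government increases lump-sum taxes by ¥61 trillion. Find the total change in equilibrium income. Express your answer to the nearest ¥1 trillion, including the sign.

−¥99 trillion

A lump-sum tax change of +¥61 trillion shifts disposable income by −¥61 trillion; first-round consumption changes by −c × ΔT = −0.72 × (+¥61 trillion) = −¥43.92 trillion.
Expenditure multiplier = 1/(1 − c(1−t)) = 1/(1 − 0.72×0.77) = 1/0.4456 ≈ 2.244.
The tax multiplier is −c × k ≈ −1.616, so ΔY = k × (−c·ΔT) = (−¥43.92 trillion) / 0.4456 ≈ −¥99 trillion.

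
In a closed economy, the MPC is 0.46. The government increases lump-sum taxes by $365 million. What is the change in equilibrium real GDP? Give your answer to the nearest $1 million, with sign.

−$311 million

A lump-sum tax change of +$365 million shifts disposable income by −$365 million; first-round consumption changes by −c × ΔT = −0.46 × (+$365 million) = −$167.9 million.
Expenditure multiplier = 1/(1 − MPC) = 1/(1 − 0.46) = 1/0.54 ≈ 1.852.
The tax multiplier is −c × k ≈ −0.852, so ΔY = k × (−c·ΔT) = (−$167.9 million) / 0.54 ≈ −$311 million.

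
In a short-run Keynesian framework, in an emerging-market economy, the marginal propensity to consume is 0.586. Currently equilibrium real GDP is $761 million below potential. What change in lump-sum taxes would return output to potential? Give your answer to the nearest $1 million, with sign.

Spending multiplier = 1/(1 − MPC) = 1/(1 − 0.586) = 1/0.414 ≈ 2.415.
Tax multiplier = −c·k = −0.586/0.414 ≈ −1.415. Need ΔY = +$761 million, so ΔT = ΔY/(−c·k) = −(+$761 million) × 0.414 / 0.586 ≈ −$538 million.
The government should cut lump-sum taxes by $538 million.

−$538 million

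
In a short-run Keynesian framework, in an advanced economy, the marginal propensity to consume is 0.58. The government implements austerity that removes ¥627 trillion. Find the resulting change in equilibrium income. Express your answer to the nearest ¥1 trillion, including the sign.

−¥1,493 trillion

Government-spending multiplier = 1/(1 − MPC) = 1/(1 − 0.58) = 1/0.42 ≈ 2.381.
ΔY = k × ΔG = (−¥627 trillion) / 0.42 ≈ −¥1,493 trillion.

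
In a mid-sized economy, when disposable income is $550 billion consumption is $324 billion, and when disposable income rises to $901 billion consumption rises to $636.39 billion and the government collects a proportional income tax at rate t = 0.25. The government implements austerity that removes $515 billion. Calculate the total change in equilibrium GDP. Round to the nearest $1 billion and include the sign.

MPC = ΔC/ΔYd = (636.39 − 324)/(901 − 550) = 312.39/351 = 0.89.
Spending multiplier = 1/(1 − c(1−t)) = 1/(1 − 0.89×0.75) = 1/0.3325 ≈ 3.008.
ΔY = k × ΔG = (−$515 billion) / 0.3325 ≈ −$1,549 billion.

−$1,549 billion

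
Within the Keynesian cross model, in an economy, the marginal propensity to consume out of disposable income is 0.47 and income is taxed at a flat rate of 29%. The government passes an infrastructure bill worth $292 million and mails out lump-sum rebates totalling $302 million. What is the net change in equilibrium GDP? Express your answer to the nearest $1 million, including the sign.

+$651 million

Expenditure multiplier = 1/(1 − c(1−t)) = 1/(1 − 0.47×0.71) = 1/0.6663 ≈ 1.501.
ΔG contributes k·ΔG = (+$292 million) / 0.6663 ≈ +$438.2 million.
ΔT of −$302 million changes first-round spending by −c·ΔT = +$141.94 million, contributing k·(−c·ΔT) = (+$141.94 million) / 0.6663 ≈ +$213 million.
Net ΔY = k(ΔG − c·ΔT) = (+$433.94 million) / 0.6663 ≈ +$651 million.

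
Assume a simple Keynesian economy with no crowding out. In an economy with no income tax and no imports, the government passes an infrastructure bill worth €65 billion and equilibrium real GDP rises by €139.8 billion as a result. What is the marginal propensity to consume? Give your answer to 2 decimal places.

Implied spending multiplier k = ΔY/ΔG = 139.8/65 ≈ 2.1508.
Since k = 1/(1 − MPC), MPC = 1 − 1/k = 1 − ΔG/ΔY = 1 − 65/139.8 ≈ 0.54.

0.54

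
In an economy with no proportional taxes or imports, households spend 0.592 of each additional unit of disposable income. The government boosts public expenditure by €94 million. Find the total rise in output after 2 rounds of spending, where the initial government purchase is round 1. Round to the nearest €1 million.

€150 million

Round 1 adds ΔG = €94 million; each later round is MPC = 0.592 times the previous.
After 2 rounds: 94 + 55.648 = ΔG·(1 − c^2)/(1 − c) = 94 × (1 − 0.350464)/0.408 ≈ €150 million.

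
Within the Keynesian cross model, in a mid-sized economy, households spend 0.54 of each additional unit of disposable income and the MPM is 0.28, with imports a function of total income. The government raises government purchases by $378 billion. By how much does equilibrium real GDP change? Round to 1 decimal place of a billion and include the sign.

Government-spending multiplier = 1/(1 − c + m) = 1/(1 − 0.54 + 0.28) = 1/0.74 ≈ 1.351.
ΔY = k × ΔG = (+$378 billion) / 0.74 ≈ +$510.8 billion.

+$510.8 billion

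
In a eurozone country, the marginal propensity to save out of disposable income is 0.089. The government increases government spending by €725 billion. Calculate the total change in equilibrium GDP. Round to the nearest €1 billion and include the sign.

+€8,146 billion

MPC = 1 − MPS = 1 − 0.089 = 0.911.
Government-spending multiplier = 1/(1 − MPC) = 1/(1 − 0.911) = 1/0.089 ≈ 11.236.
ΔY = k × ΔG = (+€725 billion) / 0.089 ≈ +€8,146 billion.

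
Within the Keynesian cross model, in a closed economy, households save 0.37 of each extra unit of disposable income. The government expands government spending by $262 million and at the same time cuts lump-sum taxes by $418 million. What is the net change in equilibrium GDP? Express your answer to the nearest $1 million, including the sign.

MPC = 1 − MPS = 1 − 0.37 = 0.63.
Expenditure multiplier = 1/(1 − MPC) = 1/(1 − 0.63) = 1/0.37 ≈ 2.703.
ΔG contributes k·ΔG = (+$262 million) / 0.37 ≈ +$708.1 million.
ΔT of −$418 million changes first-round spending by −c·ΔT = +$263.34 million, contributing k·(−c·ΔT) = (+$263.34 million) / 0.37 ≈ +$711.7 million.
Net ΔY = k(ΔG − c·ΔT) = (+$525.34 million) / 0.37 ≈ +$1,420 million.

+$1,420 million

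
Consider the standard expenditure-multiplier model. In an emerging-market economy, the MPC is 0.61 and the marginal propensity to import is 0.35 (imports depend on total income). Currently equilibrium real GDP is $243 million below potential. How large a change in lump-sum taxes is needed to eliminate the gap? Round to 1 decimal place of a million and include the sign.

−$294.8 million

Spending multiplier = 1/(1 − c + m) = 1/(1 − 0.61 + 0.35) = 1/0.74 ≈ 1.351.
Tax multiplier = −c·k = −0.61/0.74 ≈ −0.824. Need ΔY = +$243 million, so ΔT = ΔY/(−c·k) = −(+$243 million) × 0.74 / 0.61 ≈ −$294.8 million.
The government should cut lump-sum taxes by $294.8 million.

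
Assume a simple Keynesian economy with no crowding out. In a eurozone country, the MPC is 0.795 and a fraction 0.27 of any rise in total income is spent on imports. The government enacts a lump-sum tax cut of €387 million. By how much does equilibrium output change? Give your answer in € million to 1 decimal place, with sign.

A lump-sum tax change of −€387 million shifts disposable income by +€387 million; first-round consumption changes by −c × ΔT = −0.795 × (−€387 million) = +€307.665 million.
Expenditure multiplier = 1/(1 − c + m) = 1/(1 − 0.795 + 0.27) = 1/0.475 ≈ 2.105.
The tax multiplier is −c × k ≈ −1.674, so ΔY = k × (−c·ΔT) = (+€307.665 million) / 0.475 ≈ +€647.7 million.

+€647.7 million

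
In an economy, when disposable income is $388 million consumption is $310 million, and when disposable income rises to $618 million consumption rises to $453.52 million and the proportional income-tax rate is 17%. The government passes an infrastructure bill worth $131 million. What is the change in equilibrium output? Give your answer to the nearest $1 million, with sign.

MPC = ΔC/ΔYd = (453.52 − 310)/(618 − 388) = 143.52/230 = 0.624.
Government-spending multiplier = 1/(1 − c(1−t)) = 1/(1 − 0.624×0.83) = 1/0.48208 ≈ 2.074.
ΔY = k × ΔG = (+$131 million) / 0.48208 ≈ +$272 million.

+$272 million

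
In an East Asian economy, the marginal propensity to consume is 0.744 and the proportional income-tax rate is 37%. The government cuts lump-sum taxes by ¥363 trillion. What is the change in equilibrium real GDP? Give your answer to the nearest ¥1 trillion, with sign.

+¥508 trillion

A lump-sum tax change of −¥363 trillion shifts disposable income by +¥363 trillion; first-round consumption changes by −c × ΔT = −0.744 × (−¥363 trillion) = +¥270.072 trillion.
Expenditure multiplier = 1/(1 − c(1−t)) = 1/(1 − 0.744×0.63) = 1/0.53128 ≈ 1.882.
The tax multiplier is −c × k ≈ −1.4, so ΔY = k × (−c·ΔT) = (+¥270.072 trillion) / 0.53128 ≈ +¥508 trillion.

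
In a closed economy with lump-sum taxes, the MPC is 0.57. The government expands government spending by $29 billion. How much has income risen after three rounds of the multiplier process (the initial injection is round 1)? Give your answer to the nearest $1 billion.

$55 billion

Round 1 adds ΔG = $29 billion; each later round is MPC = 0.57 times the previous.
After 3 rounds: 29 + 16.53 + 9.4221 = ΔG·(1 − c^3)/(1 − c) = 29 × (1 − 0.185193)/0.43 ≈ $55 billion.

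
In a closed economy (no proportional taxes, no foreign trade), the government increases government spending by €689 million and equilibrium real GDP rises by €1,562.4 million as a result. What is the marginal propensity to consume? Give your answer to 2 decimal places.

0.56

Implied spending multiplier k = ΔY/ΔG = 1,562.4/689 ≈ 2.2676.
Since k = 1/(1 − MPC), MPC = 1 − 1/k = 1 − ΔG/ΔY = 1 − 689/1,562.4 ≈ 0.56.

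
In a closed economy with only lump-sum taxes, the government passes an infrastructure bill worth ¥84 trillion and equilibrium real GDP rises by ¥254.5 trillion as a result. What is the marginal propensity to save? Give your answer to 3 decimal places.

0.330

Implied spending multiplier k = ΔY/ΔG = 254.5/84 ≈ 3.0298.
Since k = 1/(1 − MPC), MPC = 1 − 1/k = 1 − ΔG/ΔY = 1 − 84/254.5 ≈ 0.670.
MPS = 1 − MPC = 0.330.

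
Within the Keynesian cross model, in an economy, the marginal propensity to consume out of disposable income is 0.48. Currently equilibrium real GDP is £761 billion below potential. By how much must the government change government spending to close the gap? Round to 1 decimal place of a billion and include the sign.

+£395.7 billion

Spending multiplier = 1/(1 − MPC) = 1/(1 − 0.48) = 1/0.52 ≈ 1.923.
Need ΔY = +£761 billion, so ΔG = ΔY/k = (+£761 billion) × 0.52 ≈ +£395.7 billion.
The government should increase government spending by £395.7 billion.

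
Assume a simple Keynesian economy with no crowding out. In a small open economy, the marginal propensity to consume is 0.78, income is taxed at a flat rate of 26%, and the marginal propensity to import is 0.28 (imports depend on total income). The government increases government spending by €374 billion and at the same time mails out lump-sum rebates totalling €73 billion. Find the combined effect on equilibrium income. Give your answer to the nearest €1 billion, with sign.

Expenditure multiplier = 1/(1 − c(1−t) + m) = 1/(1 − 0.78×0.74 + 0.28) = 1/0.7028 ≈ 1.423.
ΔG contributes k·ΔG = (+€374 billion) / 0.7028 ≈ +€532.2 billion.
ΔT of −€73 billion changes first-round spending by −c·ΔT = +€56.94 billion, contributing k·(−c·ΔT) = (+€56.94 billion) / 0.7028 ≈ +€81 billion.
Net ΔY = k(ΔG − c·ΔT) = (+€430.94 billion) / 0.7028 ≈ +€613 billion.

+€613 billion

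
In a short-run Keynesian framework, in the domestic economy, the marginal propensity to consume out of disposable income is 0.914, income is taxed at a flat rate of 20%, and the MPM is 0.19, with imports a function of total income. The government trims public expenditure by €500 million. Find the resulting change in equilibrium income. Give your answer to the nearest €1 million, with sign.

Expenditure multiplier = 1/(1 − c(1−t) + m) = 1/(1 − 0.914×0.8 + 0.19) = 1/0.4588 ≈ 2.18.
ΔY = k × ΔG = (−€500 million) / 0.4588 ≈ −€1,090 million.

−€1,090 million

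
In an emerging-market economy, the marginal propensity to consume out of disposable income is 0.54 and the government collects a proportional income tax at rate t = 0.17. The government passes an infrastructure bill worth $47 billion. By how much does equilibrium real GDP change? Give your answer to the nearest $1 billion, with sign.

Expenditure multiplier = 1/(1 − c(1−t)) = 1/(1 − 0.54×0.83) = 1/0.5518 ≈ 1.812.
ΔY = k × ΔG = (+$47 billion) / 0.5518 ≈ +$85 billion.

+$85 billion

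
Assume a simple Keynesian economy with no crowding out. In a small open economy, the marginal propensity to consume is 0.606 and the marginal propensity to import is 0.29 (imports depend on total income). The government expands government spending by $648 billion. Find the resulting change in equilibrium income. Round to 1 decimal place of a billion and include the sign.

Government-spending multiplier = 1/(1 − c + m) = 1/(1 − 0.606 + 0.29) = 1/0.684 ≈ 1.462.
ΔY = k × ΔG = (+$648 billion) / 0.684 ≈ +$947.4 billion.

+$947.4 billion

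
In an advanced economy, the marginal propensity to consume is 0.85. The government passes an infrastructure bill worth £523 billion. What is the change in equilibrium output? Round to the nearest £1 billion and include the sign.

Expenditure multiplier = 1/(1 − MPC) = 1/(1 − 0.85) = 1/0.15 ≈ 6.667.
ΔY = k × ΔG = (+£523 billion) / 0.15 ≈ +£3,487 billion.

+£3,487 billion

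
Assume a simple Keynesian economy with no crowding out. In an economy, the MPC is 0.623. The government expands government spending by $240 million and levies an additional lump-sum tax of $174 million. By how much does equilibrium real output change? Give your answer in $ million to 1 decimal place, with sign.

+$349.1 million

Expenditure multiplier = 1/(1 − MPC) = 1/(1 − 0.623) = 1/0.377 ≈ 2.653.
ΔG contributes k·ΔG = (+$240 million) / 0.377 ≈ +$636.6 million.
ΔT of +$174 million changes first-round spending by −c·ΔT = −$108.402 million, contributing k·(−c·ΔT) = (−$108.402 million) / 0.377 ≈ −$287.5 million.
Net ΔY = k(ΔG − c·ΔT) = (+$131.598 million) / 0.377 ≈ +$349.1 million.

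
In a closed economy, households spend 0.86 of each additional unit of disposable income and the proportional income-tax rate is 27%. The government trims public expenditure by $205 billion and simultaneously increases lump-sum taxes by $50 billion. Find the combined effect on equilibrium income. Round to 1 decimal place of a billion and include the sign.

−$666.3 billion

Expenditure multiplier = 1/(1 − c(1−t)) = 1/(1 − 0.86×0.73) = 1/0.3722 ≈ 2.687.
ΔG contributes k·ΔG = (−$205 billion) / 0.3722 ≈ −$550.8 billion.
ΔT of +$50 billion changes first-round spending by −c·ΔT = −$43 billion, contributing k·(−c·ΔT) = (−$43 billion) / 0.3722 ≈ −$115.5 billion.
Net ΔY = k(ΔG − c·ΔT) = (−$248 billion) / 0.3722 ≈ −$666.3 billion.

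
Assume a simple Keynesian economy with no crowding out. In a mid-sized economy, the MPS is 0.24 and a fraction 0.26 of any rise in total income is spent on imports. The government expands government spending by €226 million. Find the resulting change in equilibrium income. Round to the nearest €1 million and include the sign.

MPC = 1 − MPS = 1 − 0.24 = 0.76.
Government-spending multiplier = 1/(1 − c + m) = 1/(1 − 0.76 + 0.26) = 1/0.5 = 2.
ΔY = k × ΔG = (+€226 million) / 0.5 = +€452 million.

+€452 million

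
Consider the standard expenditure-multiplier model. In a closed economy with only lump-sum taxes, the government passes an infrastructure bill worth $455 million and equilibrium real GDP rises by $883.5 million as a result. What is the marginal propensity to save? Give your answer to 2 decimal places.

Implied spending multiplier k = ΔY/ΔG = 883.5/455 ≈ 1.9418.
Since k = 1/(1 − MPC), MPC = 1 − 1/k = 1 − ΔG/ΔY = 1 − 455/883.5 ≈ 0.49.
MPS = 1 − MPC = 0.51.

0.51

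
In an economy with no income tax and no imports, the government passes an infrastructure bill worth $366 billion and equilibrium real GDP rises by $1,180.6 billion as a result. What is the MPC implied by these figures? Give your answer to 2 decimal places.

Implied spending multiplier k = ΔY/ΔG = 1,180.6/366 ≈ 3.2257.
Since k = 1/(1 − MPC), MPC = 1 − 1/k = 1 − ΔG/ΔY = 1 − 366/1,180.6 ≈ 0.69.

0.69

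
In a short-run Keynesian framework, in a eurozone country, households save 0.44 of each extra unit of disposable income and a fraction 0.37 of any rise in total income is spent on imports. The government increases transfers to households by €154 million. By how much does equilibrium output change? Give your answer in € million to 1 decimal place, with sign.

MPC = 1 − MPS = 1 − 0.44 = 0.56.
The transfer change shifts disposable income by +€154 million, so first-round consumption changes by c·ΔTR = 0.56 × (+€154 million) = +€86.24 million.
Expenditure multiplier = 1/(1 − c + m) = 1/(1 − 0.56 + 0.37) = 1/0.81 ≈ 1.235.
The transfer multiplier is c × k ≈ 0.691, so ΔY = k × (c·ΔTR) = (+€86.24 million) / 0.81 ≈ +€106.5 million.

+€106.5 million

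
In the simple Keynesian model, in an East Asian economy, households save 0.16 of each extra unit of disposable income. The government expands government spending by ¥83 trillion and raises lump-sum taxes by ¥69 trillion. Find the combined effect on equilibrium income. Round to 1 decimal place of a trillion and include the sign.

+¥156.5 trillion

MPC = 1 − MPS = 1 − 0.16 = 0.84.
Expenditure multiplier = 1/(1 − MPC) = 1/(1 − 0.84) = 1/0.16 = 6.25.
ΔG contributes k·ΔG = (+¥83 trillion) / 0.16 ≈ +¥518.8 trillion.
ΔT of +¥69 trillion changes first-round spending by −c·ΔT = −¥57.96 trillion, contributing k·(−c·ΔT) = (−¥57.96 trillion) / 0.16 ≈ −¥362.3 trillion.
Net ΔY = k(ΔG − c·ΔT) = (+¥25.04 trillion) / 0.16 = +¥156.5 trillion.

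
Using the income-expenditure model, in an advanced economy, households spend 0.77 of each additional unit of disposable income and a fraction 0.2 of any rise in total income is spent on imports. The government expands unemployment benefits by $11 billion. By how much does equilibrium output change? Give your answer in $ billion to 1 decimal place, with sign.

The transfer change shifts disposable income by +$11 billion, so first-round consumption changes by c·ΔTR = 0.77 × (+$11 billion) = +$8.47 billion.
Expenditure multiplier = 1/(1 − c + m) = 1/(1 − 0.77 + 0.2) = 1/0.43 ≈ 2.326.
The transfer multiplier is c × k ≈ 1.791, so ΔY = k × (c·ΔTR) = (+$8.47 billion) / 0.43 ≈ +$19.7 billion.

+$19.7 billion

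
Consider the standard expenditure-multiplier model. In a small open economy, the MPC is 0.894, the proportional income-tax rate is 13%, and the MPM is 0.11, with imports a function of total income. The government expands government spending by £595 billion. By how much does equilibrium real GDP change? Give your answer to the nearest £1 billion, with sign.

+£1,791 billion

Spending multiplier = 1/(1 − c(1−t) + m) = 1/(1 − 0.894×0.87 + 0.11) = 1/0.33222 ≈ 3.01.
ΔY = k × ΔG = (+£595 billion) / 0.33222 ≈ +£1,791 billion.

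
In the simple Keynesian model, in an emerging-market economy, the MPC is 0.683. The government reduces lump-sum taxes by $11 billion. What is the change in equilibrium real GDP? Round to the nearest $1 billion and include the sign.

A lump-sum tax change of −$11 billion shifts disposable income by +$11 billion; first-round consumption changes by −c × ΔT = −0.683 × (−$11 billion) = +$7.513 billion.
Expenditure multiplier = 1/(1 − MPC) = 1/(1 − 0.683) = 1/0.317 ≈ 3.155.
The tax multiplier is −c × k ≈ −2.155, so ΔY = k × (−c·ΔT) = (+$7.513 billion) / 0.317 ≈ +$24 billion.

+$24 billion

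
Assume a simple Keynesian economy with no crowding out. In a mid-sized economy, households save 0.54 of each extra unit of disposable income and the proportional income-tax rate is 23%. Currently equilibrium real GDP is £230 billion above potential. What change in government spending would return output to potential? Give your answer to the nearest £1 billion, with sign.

MPC = 1 − MPS = 1 − 0.54 = 0.46.
Spending multiplier = 1/(1 − c(1−t)) = 1/(1 − 0.46×0.77) = 1/0.6458 ≈ 1.548.
Need ΔY = −£230 billion, so ΔG = ΔY/k = (−£230 billion) × 0.6458 ≈ −£149 billion.
The government should cut government spending by £149 billion.

−£149 billion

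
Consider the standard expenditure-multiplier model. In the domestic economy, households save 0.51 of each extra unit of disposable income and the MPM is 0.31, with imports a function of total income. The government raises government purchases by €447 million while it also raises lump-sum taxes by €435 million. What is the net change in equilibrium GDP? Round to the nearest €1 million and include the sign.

+€285 million

MPC = 1 − MPS = 1 − 0.51 = 0.49.
Expenditure multiplier = 1/(1 − c + m) = 1/(1 − 0.49 + 0.31) = 1/0.82 ≈ 1.22.
ΔG contributes k·ΔG = (+€447 million) / 0.82 ≈ +€545.1 million.
ΔT of +€435 million changes first-round spending by −c·ΔT = −€213.15 million, contributing k·(−c·ΔT) = (−€213.15 million) / 0.82 ≈ −€259.9 million.
Net ΔY = k(ΔG − c·ΔT) = (+€233.85 million) / 0.82 ≈ +€285 million.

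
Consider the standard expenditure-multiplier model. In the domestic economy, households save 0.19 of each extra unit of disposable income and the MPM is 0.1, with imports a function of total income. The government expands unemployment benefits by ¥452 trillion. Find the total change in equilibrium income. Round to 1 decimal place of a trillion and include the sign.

+¥1,262.5 trillion

MPC = 1 − MPS = 1 − 0.19 = 0.81.
The transfer change shifts disposable income by +¥452 trillion, so first-round consumption changes by c·ΔTR = 0.81 × (+¥452 trillion) = +¥366.12 trillion.
Expenditure multiplier = 1/(1 − c + m) = 1/(1 − 0.81 + 0.1) = 1/0.29 ≈ 3.448.
The transfer multiplier is c × k ≈ 2.793, so ΔY = k × (c·ΔTR) = (+¥366.12 trillion) / 0.29 ≈ +¥1,262.5 trillion.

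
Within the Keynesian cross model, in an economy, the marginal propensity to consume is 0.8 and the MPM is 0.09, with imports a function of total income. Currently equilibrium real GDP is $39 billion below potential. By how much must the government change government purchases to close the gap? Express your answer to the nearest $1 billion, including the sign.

+$11 billion

Spending multiplier = 1/(1 − c + m) = 1/(1 − 0.8 + 0.09) = 1/0.29 ≈ 3.448.
Need ΔY = +$39 billion, so ΔG = ΔY/k = (+$39 billion) × 0.29 ≈ +$11 billion.
The government should increase government purchases by $11 billion.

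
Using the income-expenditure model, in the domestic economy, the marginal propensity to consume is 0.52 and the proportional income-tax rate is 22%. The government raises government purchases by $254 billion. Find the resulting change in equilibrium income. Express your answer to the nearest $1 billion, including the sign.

+$427 billion

Expenditure multiplier = 1/(1 − c(1−t)) = 1/(1 − 0.52×0.78) = 1/0.5944 ≈ 1.682.
ΔY = k × ΔG = (+$254 billion) / 0.5944 ≈ +$427 billion.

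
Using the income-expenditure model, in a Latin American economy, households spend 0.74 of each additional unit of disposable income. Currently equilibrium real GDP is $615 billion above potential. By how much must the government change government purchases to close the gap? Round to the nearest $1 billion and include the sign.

−$160 billion

Spending multiplier = 1/(1 − MPC) = 1/(1 − 0.74) = 1/0.26 ≈ 3.846.
Need ΔY = −$615 billion, so ΔG = ΔY/k = (−$615 billion) × 0.26 ≈ −$160 billion.
The government should cut government purchases by $160 billion.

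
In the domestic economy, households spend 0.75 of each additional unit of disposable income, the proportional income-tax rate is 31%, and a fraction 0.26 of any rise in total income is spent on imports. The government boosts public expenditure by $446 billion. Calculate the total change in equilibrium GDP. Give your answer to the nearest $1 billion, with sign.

+$601 billion

Expenditure multiplier = 1/(1 − c(1−t) + m) = 1/(1 − 0.75×0.69 + 0.26) = 1/0.7425 ≈ 1.347.
ΔY = k × ΔG = (+$446 billion) / 0.7425 ≈ +$601 billion.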